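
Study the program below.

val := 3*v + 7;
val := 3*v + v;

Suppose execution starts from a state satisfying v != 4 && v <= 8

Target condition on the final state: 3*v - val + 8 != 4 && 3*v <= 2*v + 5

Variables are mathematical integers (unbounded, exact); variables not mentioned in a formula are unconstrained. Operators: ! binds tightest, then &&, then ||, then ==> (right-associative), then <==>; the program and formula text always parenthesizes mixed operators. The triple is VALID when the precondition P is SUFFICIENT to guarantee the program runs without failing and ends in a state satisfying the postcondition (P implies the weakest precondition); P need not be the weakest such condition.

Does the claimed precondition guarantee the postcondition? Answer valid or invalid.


Working backward. After the program, the postcondition 3*v - val + 8 != 4 && 3*v <= 2*v + 5 must hold; in canonical form it is 3*v != val - 4 && v <= 5.
Before val := 3*v + v: v != 4 && v <= 5
Before val := 3*v + 7: v != 4 && v <= 5
The weakest precondition is v != 4 && v <= 5.
Check whether v != 4 && v <= 8 implies it.
Countermodel: at the initial state v = 6, the precondition holds but the weakest precondition fails.
Answer: invalid


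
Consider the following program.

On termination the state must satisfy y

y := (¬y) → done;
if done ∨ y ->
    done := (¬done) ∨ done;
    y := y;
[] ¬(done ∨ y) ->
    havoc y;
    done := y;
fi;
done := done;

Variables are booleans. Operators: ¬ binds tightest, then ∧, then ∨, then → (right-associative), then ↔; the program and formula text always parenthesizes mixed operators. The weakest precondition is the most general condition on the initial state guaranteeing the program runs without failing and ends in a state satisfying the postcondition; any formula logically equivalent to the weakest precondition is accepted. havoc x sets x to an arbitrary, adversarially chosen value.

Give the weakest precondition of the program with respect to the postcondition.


Working backward. After the program, y must hold.
Before done := done: y
Then branch requires y; else branch requires false.
Before the if: ((done ∨ y) → y) ∧ (done ∨ y)
Before y := (¬y) → done: ((done ∨ ((¬y) → done)) → ((¬y) → done)) ∧ (done ∨ ((¬y) → done))
Answer: WP = ((done ∨ ((¬y) → done)) → ((¬y) → done)) ∧ (done ∨ ((¬y) → done))


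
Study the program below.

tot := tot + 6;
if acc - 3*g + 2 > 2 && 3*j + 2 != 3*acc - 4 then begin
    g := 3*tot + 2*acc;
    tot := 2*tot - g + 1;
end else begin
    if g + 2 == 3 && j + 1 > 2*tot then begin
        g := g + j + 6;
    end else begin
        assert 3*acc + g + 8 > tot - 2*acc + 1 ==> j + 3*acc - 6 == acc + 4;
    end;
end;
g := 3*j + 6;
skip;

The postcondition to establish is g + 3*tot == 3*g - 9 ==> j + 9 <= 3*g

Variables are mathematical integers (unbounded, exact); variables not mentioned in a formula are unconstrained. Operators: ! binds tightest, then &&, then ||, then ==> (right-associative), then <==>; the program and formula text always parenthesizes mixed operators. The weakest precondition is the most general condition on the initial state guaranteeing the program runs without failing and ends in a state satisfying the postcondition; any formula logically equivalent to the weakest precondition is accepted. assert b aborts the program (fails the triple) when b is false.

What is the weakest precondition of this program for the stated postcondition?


Working backward. After the program, the postcondition g + 3*tot == 3*g - 9 ==> j + 9 <= 3*g must hold; in canonical form it is 3*tot == 2*g - 9 ==> j <= 3*g - 9.
Before skip: 3*tot == 2*g - 9 ==> j <= 3*g - 9
Before g := 3*j + 6: 3*tot == 6*j + 3 ==> 8*j >= -9
Then branch requires 6*acc + 6*j + 3*tot == 0 ==> 8*j >= -9; else branch requires ((g == 1 && j > 2*tot - 1) ==> (3*tot == 6*j + 3 ==> 8*j >= -9)) && ((!(g == 1 && j > 2*tot - 1)) ==> ((5*acc + g > tot - 7 ==> 2*acc + j == 10) && (3*tot == 6*j + 3 ==> 8*j >= -9))).
Before the if: ((acc > 3*g && 3*j != 3*acc - 6) ==> (6*acc + 6*j + 3*tot == 0 ==> 8*j >= -9)) && ((!(acc > 3*g && 3*j != 3*acc - 6)) ==> (((g == 1 && j > 2*tot - 1) ==> (3*tot == 6*j + 3 ==> 8*j >= -9)) && ((!(g == 1 && j > 2*tot - 1)) ==> ((5*acc + g > tot - 7 ==> 2*acc + j == 10) && (3*tot == 6*j + 3 ==> 8*j >= -9)))))
Before tot := tot + 6: ((acc > 3*g && 3*j != 3*acc - 6) ==> (6*acc + 6*j + 3*tot == -18 ==> 8*j >= -9)) && ((!(acc > 3*g && 3*j != 3*acc - 6)) ==> (((g == 1 && j > 2*tot + 11) ==> (3*tot == 6*j - 15 ==> 8*j >= -9)) && ((!(g == 1 && j > 2*tot + 11)) ==> ((5*acc + g > tot - 1 ==> 2*acc + j == 10) && (3*tot == 6*j - 15 ==> 8*j >= -9)))))
Answer: WP = ((acc > 3*g && 3*j != 3*acc - 6) ==> (6*acc + 6*j + 3*tot == -18 ==> 8*j >= -9)) && ((!(acc > 3*g && 3*j != 3*acc - 6)) ==> (((g == 1 && j > 2*tot + 11) ==> (3*tot == 6*j - 15 ==> 8*j >= -9)) && ((!(g == 1 && j > 2*tot + 11)) ==> ((5*acc + g > tot - 1 ==> 2*acc + j == 10) && (3*tot == 6*j - 15 ==> 8*j >= -9)))))


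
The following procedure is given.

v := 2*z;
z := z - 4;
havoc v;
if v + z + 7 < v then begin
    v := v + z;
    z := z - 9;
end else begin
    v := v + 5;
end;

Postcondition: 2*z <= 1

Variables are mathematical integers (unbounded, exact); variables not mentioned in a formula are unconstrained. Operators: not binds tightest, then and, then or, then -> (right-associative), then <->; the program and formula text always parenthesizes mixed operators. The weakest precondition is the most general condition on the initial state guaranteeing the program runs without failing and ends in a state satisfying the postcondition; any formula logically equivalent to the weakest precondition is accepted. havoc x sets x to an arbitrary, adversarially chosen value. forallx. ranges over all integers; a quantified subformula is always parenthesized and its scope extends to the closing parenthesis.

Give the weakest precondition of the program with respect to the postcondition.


Working backward. After the program, 2*z <= 1 must hold.
Then branch requires 2*z <= 19; else branch requires 2*z <= 1.
Before the if: (z < -7 -> 2*z <= 19) and ((not (z < -7)) -> 2*z <= 1)
Before havoc v: (z < -7 -> 2*z <= 19) and ((not (z < -7)) -> 2*z <= 1)
Before z := z - 4: (z < -3 -> 2*z <= 27) and ((not (z < -3)) -> 2*z <= 9)
Before v := 2*z: (z < -3 -> 2*z <= 27) and ((not (z < -3)) -> 2*z <= 9)
Answer: WP = (z < -3 -> 2*z <= 27) and ((not (z < -3)) -> 2*z <= 9)


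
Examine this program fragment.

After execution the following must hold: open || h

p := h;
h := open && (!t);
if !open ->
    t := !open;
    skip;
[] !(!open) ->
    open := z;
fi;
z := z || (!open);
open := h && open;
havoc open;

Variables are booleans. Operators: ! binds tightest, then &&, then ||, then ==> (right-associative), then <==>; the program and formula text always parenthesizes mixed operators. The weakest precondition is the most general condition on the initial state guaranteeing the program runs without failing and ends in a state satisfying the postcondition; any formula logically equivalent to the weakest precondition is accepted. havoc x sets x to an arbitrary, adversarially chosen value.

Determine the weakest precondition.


Working backward. After the program, open || h must hold.
Before havoc open: h
Before open := h && open: h
Before z := z || (!open): h
Then branch requires h; else branch requires h.
Before the if: ((!open) ==> h) && (open ==> h)
Before h := open && (!t): ((!open) ==> (open && (!t))) && (open ==> (open && (!t)))
Before p := h: ((!open) ==> (open && (!t))) && (open ==> (open && (!t)))
Answer: WP = ((!open) ==> (open && (!t))) && (open ==> (open && (!t)))


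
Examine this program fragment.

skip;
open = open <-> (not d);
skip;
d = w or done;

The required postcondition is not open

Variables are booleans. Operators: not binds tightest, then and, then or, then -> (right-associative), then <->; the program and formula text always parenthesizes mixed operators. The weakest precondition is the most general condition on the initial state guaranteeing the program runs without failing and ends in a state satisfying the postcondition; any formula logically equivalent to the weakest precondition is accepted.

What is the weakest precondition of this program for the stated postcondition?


Working backward. After the program, not open must hold.
Before d := w or done: not open
Before skip: not open
Before open := open <-> (not d): not (open <-> (not d))
Before skip: not (open <-> (not d))
Answer: WP = not (open <-> (not d))


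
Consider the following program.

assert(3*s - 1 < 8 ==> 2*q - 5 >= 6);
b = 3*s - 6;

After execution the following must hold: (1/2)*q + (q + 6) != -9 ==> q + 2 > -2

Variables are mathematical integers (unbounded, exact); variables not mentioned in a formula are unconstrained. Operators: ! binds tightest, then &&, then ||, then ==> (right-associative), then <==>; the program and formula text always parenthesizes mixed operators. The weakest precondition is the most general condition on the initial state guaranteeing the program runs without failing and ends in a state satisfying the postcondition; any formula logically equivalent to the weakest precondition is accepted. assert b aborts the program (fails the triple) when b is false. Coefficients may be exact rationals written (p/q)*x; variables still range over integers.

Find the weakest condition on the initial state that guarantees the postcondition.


Working backward. After the program, the postcondition (1/2)*q + (q + 6) != -9 ==> q + 2 > -2 must hold; in canonical form it is (3/2)*q != -15 ==> q > -4.
Before b := 3*s - 6: (3/2)*q != -15 ==> q > -4
Before assert 3*s - 1 < 8 ==> 2*q - 5 >= 6: (3*s < 9 ==> 2*q >= 11) && ((3/2)*q != -15 ==> q > -4)
Answer: WP = (3*s < 9 ==> 2*q >= 11) && ((3/2)*q != -15 ==> q > -4)


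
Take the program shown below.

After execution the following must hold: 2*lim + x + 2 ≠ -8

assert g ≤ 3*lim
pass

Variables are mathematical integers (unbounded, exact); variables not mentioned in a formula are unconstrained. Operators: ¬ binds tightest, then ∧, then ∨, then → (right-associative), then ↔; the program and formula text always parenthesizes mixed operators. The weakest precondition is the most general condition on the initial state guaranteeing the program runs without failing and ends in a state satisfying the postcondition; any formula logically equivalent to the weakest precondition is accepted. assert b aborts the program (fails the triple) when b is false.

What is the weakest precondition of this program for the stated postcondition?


Working backward. After the program, the postcondition 2*lim + x + 2 ≠ -8 must hold; in canonical form it is 2*lim + x ≠ -10.
Before skip: 2*lim + x ≠ -10
Before assert g ≤ 3*lim: g ≤ 3*lim ∧ 2*lim + x ≠ -10
Answer: WP = g ≤ 3*lim ∧ 2*lim + x ≠ -10


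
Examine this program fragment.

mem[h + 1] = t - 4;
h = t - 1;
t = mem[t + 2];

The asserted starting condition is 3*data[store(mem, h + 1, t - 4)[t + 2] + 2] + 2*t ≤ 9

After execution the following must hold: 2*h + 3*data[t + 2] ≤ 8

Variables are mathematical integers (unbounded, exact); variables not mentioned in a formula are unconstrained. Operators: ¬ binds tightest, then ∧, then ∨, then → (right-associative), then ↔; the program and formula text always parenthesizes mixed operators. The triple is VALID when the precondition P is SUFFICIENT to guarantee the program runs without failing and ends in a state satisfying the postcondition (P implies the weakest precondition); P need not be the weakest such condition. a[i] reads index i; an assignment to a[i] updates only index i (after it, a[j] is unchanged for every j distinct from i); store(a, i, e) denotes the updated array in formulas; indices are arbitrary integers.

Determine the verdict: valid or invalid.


Working backward. After the program, the postcondition 2*h + 3*data[t + 2] ≤ 8 must hold; in canonical form it is 3*data[t + 2] + 2*h ≤ 8.
Before t := mem[t + 2]: 3*data[mem[t + 2] + 2] + 2*h ≤ 8
Before h := t - 1: 3*data[mem[t + 2] + 2] + 2*t ≤ 10
Before mem[h + 1] := t - 4: 3*data[store(mem, h + 1, t - 4)[t + 2] + 2] + 2*t ≤ 10
The weakest precondition is 3*data[store(mem, h + 1, t - 4)[t + 2] + 2] + 2*t ≤ 10.
Check whether 3*data[store(mem, h + 1, t - 4)[t + 2] + 2] + 2*t ≤ 9 implies it.
Every state satisfying the precondition satisfies the weakest precondition: the implication holds.
Answer: valid


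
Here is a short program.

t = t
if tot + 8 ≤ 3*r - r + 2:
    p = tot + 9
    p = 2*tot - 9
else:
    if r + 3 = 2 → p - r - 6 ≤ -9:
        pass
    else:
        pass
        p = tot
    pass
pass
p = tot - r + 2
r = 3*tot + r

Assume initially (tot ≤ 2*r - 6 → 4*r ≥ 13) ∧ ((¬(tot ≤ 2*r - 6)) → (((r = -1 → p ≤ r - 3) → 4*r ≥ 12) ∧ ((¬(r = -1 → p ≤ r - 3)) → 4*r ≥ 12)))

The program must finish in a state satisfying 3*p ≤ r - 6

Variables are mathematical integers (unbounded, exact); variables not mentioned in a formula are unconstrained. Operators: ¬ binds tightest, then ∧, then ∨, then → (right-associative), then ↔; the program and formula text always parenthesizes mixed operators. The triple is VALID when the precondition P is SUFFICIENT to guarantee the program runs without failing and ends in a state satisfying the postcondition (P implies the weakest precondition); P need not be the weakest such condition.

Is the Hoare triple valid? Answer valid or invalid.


Working backward. After the program, 3*p ≤ r - 6 must hold.
Before r := 3*tot + r: 3*p ≤ r + 3*tot - 6
Before p := tot - r + 2: 4*r ≥ 12
Before skip: 4*r ≥ 12
Then branch requires 4*r ≥ 12; else branch requires ((r = -1 → p ≤ r - 3) → 4*r ≥ 12) ∧ ((¬(r = -1 → p ≤ r - 3)) → 4*r ≥ 12).
Before the if: (tot ≤ 2*r - 6 → 4*r ≥ 12) ∧ ((¬(tot ≤ 2*r - 6)) → (((r = -1 → p ≤ r - 3) → 4*r ≥ 12) ∧ ((¬(r = -1 → p ≤ r - 3)) → 4*r ≥ 12)))
Before t := t: (tot ≤ 2*r - 6 → 4*r ≥ 12) ∧ ((¬(tot ≤ 2*r - 6)) → (((r = -1 → p ≤ r - 3) → 4*r ≥ 12) ∧ ((¬(r = -1 → p ≤ r - 3)) → 4*r ≥ 12)))
The weakest precondition is (tot ≤ 2*r - 6 → 4*r ≥ 12) ∧ ((¬(tot ≤ 2*r - 6)) → (((r = -1 → p ≤ r - 3) → 4*r ≥ 12) ∧ ((¬(r = -1 → p ≤ r - 3)) → 4*r ≥ 12))).
Check whether (tot ≤ 2*r - 6 → 4*r ≥ 13) ∧ ((¬(tot ≤ 2*r - 6)) → (((r = -1 → p ≤ r - 3) → 4*r ≥ 12) ∧ ((¬(r = -1 → p ≤ r - 3)) → 4*r ≥ 12))) implies it.
Every state satisfying the precondition satisfies the weakest precondition: the implication holds.
Answer: valid


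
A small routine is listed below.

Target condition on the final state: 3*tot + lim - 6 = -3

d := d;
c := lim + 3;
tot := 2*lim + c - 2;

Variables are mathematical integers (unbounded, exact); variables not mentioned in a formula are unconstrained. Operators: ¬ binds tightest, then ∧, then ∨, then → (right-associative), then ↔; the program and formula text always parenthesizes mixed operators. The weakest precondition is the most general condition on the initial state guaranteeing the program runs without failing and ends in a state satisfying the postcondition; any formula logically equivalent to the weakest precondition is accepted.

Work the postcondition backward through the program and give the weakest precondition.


Working backward. After the program, the postcondition 3*tot + lim - 6 = -3 must hold; in canonical form it is lim + 3*tot = 3.
Before tot := 2*lim + c - 2: 3*c + 7*lim = 9
Before c := lim + 3: 10*lim = 0
Before d := d: 10*lim = 0
Answer: WP = 10*lim = 0


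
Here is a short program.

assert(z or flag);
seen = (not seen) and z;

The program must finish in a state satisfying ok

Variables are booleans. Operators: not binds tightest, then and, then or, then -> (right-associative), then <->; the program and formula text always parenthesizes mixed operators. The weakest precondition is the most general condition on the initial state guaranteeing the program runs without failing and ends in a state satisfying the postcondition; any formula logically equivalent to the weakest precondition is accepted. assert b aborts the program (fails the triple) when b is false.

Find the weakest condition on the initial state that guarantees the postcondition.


Working backward. After the program, ok must hold.
Before seen := (not seen) and z: ok
Before assert z or flag: (z or flag) and ok
Answer: WP = (z or flag) and ok


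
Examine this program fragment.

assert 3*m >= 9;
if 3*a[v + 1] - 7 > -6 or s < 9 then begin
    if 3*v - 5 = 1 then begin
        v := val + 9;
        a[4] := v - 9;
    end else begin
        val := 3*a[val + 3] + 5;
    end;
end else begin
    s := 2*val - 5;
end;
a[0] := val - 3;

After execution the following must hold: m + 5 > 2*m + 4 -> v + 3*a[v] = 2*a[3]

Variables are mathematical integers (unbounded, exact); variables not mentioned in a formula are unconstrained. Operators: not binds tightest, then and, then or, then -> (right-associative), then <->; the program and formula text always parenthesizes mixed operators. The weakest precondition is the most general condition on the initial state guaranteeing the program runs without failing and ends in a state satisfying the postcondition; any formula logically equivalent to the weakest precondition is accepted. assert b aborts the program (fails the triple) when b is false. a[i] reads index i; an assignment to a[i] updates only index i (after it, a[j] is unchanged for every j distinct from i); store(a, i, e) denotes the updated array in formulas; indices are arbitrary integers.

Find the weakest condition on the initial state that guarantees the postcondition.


Working backward. After the program, the postcondition m + 5 > 2*m + 4 -> v + 3*a[v] = 2*a[3] must hold; in canonical form it is m < 1 -> 3*a[v] + v = 2*a[3].
Before a[0] := val - 3: m < 1 -> 3*store(a, 0, val - 3)[v] + v = 2*a[3]
Then branch requires (3*v = 6 -> (m < 1 -> 3*store(store(a, 4, val), 0, val - 3)[val + 9] + val = 2*a[3] - 9)) and ((not (3*v = 6)) -> (m < 1 -> 3*store(a, 0, 3*a[val + 3] + 2)[v] + v = 2*a[3])); else branch requires m < 1 -> 3*store(a, 0, val - 3)[v] + v = 2*a[3].
Before the if: ((3*a[v + 1] > 1 or s < 9) -> ((3*v = 6 -> (m < 1 -> 3*store(store(a, 4, val), 0, val - 3)[val + 9] + val = 2*a[3] - 9)) and ((not (3*v = 6)) -> (m < 1 -> 3*store(a, 0, 3*a[val + 3] + 2)[v] + v = 2*a[3])))) and ((not (3*a[v + 1] > 1 or s < 9)) -> (m < 1 -> 3*store(a, 0, val - 3)[v] + v = 2*a[3]))
Before assert 3*m >= 9: 3*m >= 9 and ((3*a[v + 1] > 1 or s < 9) -> ((3*v = 6 -> (m < 1 -> 3*store(store(a, 4, val), 0, val - 3)[val + 9] + val = 2*a[3] - 9)) and ((not (3*v = 6)) -> (m < 1 -> 3*store(a, 0, 3*a[val + 3] + 2)[v] + v = 2*a[3])))) and ((not (3*a[v + 1] > 1 or s < 9)) -> (m < 1 -> 3*store(a, 0, val - 3)[v] + v = 2*a[3]))
Answer: WP = 3*m >= 9 and ((3*a[v + 1] > 1 or s < 9) -> ((3*v = 6 -> (m < 1 -> 3*store(store(a, 4, val), 0, val - 3)[val + 9] + val = 2*a[3] - 9)) and ((not (3*v = 6)) -> (m < 1 -> 3*store(a, 0, 3*a[val + 3] + 2)[v] + v = 2*a[3])))) and ((not (3*a[v + 1] > 1 or s < 9)) -> (m < 1 -> 3*store(a, 0, val - 3)[v] + v = 2*a[3]))


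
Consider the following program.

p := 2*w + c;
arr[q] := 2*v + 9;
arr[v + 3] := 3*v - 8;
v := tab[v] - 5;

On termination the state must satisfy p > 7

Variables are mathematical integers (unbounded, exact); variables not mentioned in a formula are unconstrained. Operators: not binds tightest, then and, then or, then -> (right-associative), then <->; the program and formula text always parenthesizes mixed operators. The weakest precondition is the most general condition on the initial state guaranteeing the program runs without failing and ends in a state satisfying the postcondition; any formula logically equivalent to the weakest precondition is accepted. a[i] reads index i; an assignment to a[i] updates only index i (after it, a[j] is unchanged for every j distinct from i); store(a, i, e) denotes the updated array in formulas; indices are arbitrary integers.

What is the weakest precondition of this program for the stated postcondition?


Working backward. After the program, p > 7 must hold.
Before v := tab[v] - 5: p > 7
Before arr[v + 3] := 3*v - 8: p > 7
Before arr[q] := 2*v + 9: p > 7
Before p := 2*w + c: c + 2*w > 7
Answer: WP = c + 2*w > 7


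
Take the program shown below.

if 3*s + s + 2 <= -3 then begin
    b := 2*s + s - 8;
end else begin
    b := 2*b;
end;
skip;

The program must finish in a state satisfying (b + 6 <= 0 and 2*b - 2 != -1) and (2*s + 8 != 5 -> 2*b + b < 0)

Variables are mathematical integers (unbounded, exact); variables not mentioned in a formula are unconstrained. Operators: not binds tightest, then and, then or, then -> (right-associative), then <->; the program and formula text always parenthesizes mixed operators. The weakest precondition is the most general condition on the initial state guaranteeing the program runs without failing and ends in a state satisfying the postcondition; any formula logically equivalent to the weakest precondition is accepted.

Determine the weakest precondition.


Working backward. After the program, the postcondition (b + 6 <= 0 and 2*b - 2 != -1) and (2*s + 8 != 5 -> 2*b + b < 0) must hold; in canonical form it is b <= -6 and 2*b != 1 and (2*s != -3 -> 3*b < 0).
Before skip: b <= -6 and 2*b != 1 and (2*s != -3 -> 3*b < 0)
Then branch requires 3*s <= 2 and 6*s != 17 and (2*s != -3 -> 9*s < 24); else branch requires 2*b <= -6 and 4*b != 1 and (2*s != -3 -> 6*b < 0).
Before the if: (4*s <= -5 -> (3*s <= 2 and 6*s != 17 and (2*s != -3 -> 9*s < 24))) and ((not (4*s <= -5)) -> (2*b <= -6 and 4*b != 1 and (2*s != -3 -> 6*b < 0)))
Answer: WP = (4*s <= -5 -> (3*s <= 2 and 6*s != 17 and (2*s != -3 -> 9*s < 24))) and ((not (4*s <= -5)) -> (2*b <= -6 and 4*b != 1 and (2*s != -3 -> 6*b < 0)))


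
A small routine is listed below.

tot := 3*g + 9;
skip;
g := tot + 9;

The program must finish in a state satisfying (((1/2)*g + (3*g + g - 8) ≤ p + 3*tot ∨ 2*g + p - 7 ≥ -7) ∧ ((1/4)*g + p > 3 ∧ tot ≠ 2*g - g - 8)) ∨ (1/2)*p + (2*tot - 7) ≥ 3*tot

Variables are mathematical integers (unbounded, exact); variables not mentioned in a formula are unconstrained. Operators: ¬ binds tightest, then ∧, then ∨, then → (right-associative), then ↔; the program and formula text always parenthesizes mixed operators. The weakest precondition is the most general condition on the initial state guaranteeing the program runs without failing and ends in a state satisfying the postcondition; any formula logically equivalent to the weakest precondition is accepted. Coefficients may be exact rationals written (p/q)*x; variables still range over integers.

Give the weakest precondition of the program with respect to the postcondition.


Working backward. After the program, the postcondition (((1/2)*g + (3*g + g - 8) ≤ p + 3*tot ∨ 2*g + p - 7 ≥ -7) ∧ ((1/4)*g + p > 3 ∧ tot ≠ 2*g - g - 8)) ∨ (1/2)*p + (2*tot - 7) ≥ 3*tot must hold; in canonical form it is (((9/2)*g ≤ p + 3*tot + 8 ∨ 2*g + p ≥ 0) ∧ (1/4)*g + p > 3 ∧ tot ≠ g - 8) ∨ (1/2)*p ≥ tot + 7.
Before g := tot + 9: (((3/2)*tot ≤ p - 65/2 ∨ p + 2*tot ≥ -18) ∧ p + (1/4)*tot > 3/4) ∨ (1/2)*p ≥ tot + 7
Before skip: (((3/2)*tot ≤ p - 65/2 ∨ p + 2*tot ≥ -18) ∧ p + (1/4)*tot > 3/4) ∨ (1/2)*p ≥ tot + 7
Before tot := 3*g + 9: (((9/2)*g ≤ p - 46 ∨ 6*g + p ≥ -36) ∧ (3/4)*g + p > -3/2) ∨ (1/2)*p ≥ 3*g + 16
Answer: WP = (((9/2)*g ≤ p - 46 ∨ 6*g + p ≥ -36) ∧ (3/4)*g + p > -3/2) ∨ (1/2)*p ≥ 3*g + 16


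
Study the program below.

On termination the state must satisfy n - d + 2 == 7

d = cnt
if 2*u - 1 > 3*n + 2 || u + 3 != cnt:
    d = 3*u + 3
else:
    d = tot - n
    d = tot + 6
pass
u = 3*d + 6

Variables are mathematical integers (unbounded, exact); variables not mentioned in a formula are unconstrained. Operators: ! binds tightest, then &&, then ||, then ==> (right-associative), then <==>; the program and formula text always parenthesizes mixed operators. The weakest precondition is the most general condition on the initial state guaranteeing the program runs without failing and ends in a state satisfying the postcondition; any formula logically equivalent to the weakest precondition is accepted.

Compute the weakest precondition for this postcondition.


Working backward. After the program, the postcondition n - d + 2 == 7 must hold; in canonical form it is n == d + 5.
Before u := 3*d + 6: n == d + 5
Before skip: n == d + 5
Then branch requires n == 3*u + 8; else branch requires n == tot + 11.
Before the if: ((2*u > 3*n + 3 || u != cnt - 3) ==> n == 3*u + 8) && ((!(2*u > 3*n + 3 || u != cnt - 3)) ==> n == tot + 11)
Before d := cnt: ((2*u > 3*n + 3 || u != cnt - 3) ==> n == 3*u + 8) && ((!(2*u > 3*n + 3 || u != cnt - 3)) ==> n == tot + 11)
Answer: WP = ((2*u > 3*n + 3 || u != cnt - 3) ==> n == 3*u + 8) && ((!(2*u > 3*n + 3 || u != cnt - 3)) ==> n == tot + 11)


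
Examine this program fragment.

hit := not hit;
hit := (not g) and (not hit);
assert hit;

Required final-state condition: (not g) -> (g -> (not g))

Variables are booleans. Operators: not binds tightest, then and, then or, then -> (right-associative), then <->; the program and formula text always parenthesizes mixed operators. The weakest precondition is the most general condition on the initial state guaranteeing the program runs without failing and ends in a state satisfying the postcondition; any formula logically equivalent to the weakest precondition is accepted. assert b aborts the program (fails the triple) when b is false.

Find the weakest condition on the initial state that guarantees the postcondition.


Working backward. After the program, (not g) -> (g -> (not g)) must hold.
Before assert hit: hit and ((not g) -> (g -> (not g)))
Before hit := (not g) and (not hit): (not g) and (not hit) and ((not g) -> (g -> (not g)))
Before hit := not hit: (not g) and hit and ((not g) -> (g -> (not g)))
Answer: WP = (not g) and hit and ((not g) -> (g -> (not g)))


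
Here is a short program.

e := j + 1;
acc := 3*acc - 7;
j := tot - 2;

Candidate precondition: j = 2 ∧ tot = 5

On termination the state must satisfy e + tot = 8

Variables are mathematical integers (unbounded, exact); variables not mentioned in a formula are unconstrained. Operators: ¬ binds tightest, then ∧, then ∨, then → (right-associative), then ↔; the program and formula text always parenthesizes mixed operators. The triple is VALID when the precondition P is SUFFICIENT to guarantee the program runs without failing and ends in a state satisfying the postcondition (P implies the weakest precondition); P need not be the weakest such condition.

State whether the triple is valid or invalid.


Working backward. After the program, e + tot = 8 must hold.
Before j := tot - 2: e + tot = 8
Before acc := 3*acc - 7: e + tot = 8
Before e := j + 1: j + tot = 7
The weakest precondition is j + tot = 7.
Check whether j = 2 ∧ tot = 5 implies it.
Every state satisfying the precondition satisfies the weakest precondition: the implication holds.
Answer: valid


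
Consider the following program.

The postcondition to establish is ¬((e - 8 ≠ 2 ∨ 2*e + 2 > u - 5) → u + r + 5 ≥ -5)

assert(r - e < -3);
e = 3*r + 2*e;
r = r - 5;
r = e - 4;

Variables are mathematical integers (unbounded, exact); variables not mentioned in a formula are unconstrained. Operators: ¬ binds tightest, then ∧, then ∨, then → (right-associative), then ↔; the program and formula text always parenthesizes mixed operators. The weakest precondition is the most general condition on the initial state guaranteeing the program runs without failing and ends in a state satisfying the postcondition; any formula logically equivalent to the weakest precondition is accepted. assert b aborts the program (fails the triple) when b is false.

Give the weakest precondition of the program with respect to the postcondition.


Working backward. After the program, the postcondition ¬((e - 8 ≠ 2 ∨ 2*e + 2 > u - 5) → u + r + 5 ≥ -5) must hold; in canonical form it is ¬((e ≠ 10 ∨ 2*e > u - 7) → r + u ≥ -10).
Before r := e - 4: ¬((e ≠ 10 ∨ 2*e > u - 7) → e + u ≥ -6)
Before r := r - 5: ¬((e ≠ 10 ∨ 2*e > u - 7) → e + u ≥ -6)
Before e := 3*r + 2*e: ¬((2*e + 3*r ≠ 10 ∨ 4*e + 6*r > u - 7) → 2*e + 3*r + u ≥ -6)
Before assert r - e < -3: r < e - 3 ∧ (¬((2*e + 3*r ≠ 10 ∨ 4*e + 6*r > u - 7) → 2*e + 3*r + u ≥ -6))
Answer: WP = r < e - 3 ∧ (¬((2*e + 3*r ≠ 10 ∨ 4*e + 6*r > u - 7) → 2*e + 3*r + u ≥ -6))


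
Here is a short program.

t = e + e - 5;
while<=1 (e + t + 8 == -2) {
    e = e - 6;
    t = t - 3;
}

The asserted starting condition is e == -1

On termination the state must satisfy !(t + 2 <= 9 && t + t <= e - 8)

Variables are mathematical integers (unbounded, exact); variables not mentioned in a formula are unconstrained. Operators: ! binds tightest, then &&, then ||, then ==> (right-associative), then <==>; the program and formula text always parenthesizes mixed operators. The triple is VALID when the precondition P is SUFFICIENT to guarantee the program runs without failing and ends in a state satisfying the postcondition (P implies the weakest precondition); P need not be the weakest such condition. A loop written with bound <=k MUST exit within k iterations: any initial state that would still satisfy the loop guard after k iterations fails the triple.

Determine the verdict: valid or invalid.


Working backward. After the program, the postcondition !(t + 2 <= 9 && t + t <= e - 8) must hold; in canonical form it is !(t <= 7 && 2*t <= e - 8).
Before the loop (bound <=1), unroll the exhaustion recursion (WP_0 = exit-now case; WP_j = one more guarded iteration, up to j = 1):
  WP_0: (!(e + t == -10)) && (!(t <= 7 && 2*t <= e - 8))
  WP_1: (e + t == -10 ==> ((!(e + t == -1)) && (!(t <= 10 && 2*t <= e - 8)))) && ((!(e + t == -10)) ==> (!(t <= 7 && 2*t <= e - 8)))
So before the loop: (e + t == -10 ==> ((!(e + t == -1)) && (!(t <= 10 && 2*t <= e - 8)))) && ((!(e + t == -10)) ==> (!(t <= 7 && 2*t <= e - 8)))
Before t := e + e - 5: (3*e == -5 ==> ((!(3*e == 4)) && (!(2*e <= 15 && 3*e <= 2)))) && ((!(3*e == -5)) ==> (!(2*e <= 12 && 3*e <= 2)))
The weakest precondition is (3*e == -5 ==> ((!(3*e == 4)) && (!(2*e <= 15 && 3*e <= 2)))) && ((!(3*e == -5)) ==> (!(2*e <= 12 && 3*e <= 2))).
Check whether e == -1 implies it.
Countermodel: at the initial state e = -1, the precondition holds but the weakest precondition fails.
Answer: invalid


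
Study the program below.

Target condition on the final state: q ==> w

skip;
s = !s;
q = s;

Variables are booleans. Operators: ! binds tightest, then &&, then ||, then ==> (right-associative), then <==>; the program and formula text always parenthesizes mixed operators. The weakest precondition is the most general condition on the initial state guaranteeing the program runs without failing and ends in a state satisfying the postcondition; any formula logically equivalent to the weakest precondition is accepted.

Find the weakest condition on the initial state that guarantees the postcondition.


Working backward. After the program, q ==> w must hold.
Before q := s: s ==> w
Before s := !s: (!s) ==> w
Before skip: (!s) ==> w
Answer: WP = (!s) ==> w


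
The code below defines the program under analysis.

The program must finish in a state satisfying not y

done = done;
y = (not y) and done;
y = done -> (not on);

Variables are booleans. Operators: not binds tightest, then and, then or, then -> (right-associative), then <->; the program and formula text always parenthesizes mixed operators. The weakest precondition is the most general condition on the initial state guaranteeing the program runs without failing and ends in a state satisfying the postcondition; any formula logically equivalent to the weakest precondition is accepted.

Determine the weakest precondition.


Working backward. After the program, not y must hold.
Before y := done -> (not on): not (done -> (not on))
Before y := (not y) and done: not (done -> (not on))
Before done := done: not (done -> (not on))
Answer: WP = not (done -> (not on))


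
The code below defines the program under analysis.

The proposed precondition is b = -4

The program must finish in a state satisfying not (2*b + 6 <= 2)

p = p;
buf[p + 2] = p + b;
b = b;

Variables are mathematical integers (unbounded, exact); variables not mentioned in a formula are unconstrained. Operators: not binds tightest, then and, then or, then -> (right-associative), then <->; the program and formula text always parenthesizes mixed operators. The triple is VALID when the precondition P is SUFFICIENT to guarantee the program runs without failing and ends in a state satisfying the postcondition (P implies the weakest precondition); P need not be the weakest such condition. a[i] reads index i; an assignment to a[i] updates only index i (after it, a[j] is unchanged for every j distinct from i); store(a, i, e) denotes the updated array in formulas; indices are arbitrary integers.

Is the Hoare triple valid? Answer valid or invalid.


Working backward. After the program, the postcondition not (2*b + 6 <= 2) must hold; in canonical form it is not (2*b <= -4).
Before b := b: not (2*b <= -4)
Before buf[p + 2] := p + b: not (2*b <= -4)
Before p := p: not (2*b <= -4)
The weakest precondition is not (2*b <= -4).
Check whether b = -4 implies it.
Countermodel: at the initial state b = -4, the precondition holds but the weakest precondition fails.
Answer: invalid


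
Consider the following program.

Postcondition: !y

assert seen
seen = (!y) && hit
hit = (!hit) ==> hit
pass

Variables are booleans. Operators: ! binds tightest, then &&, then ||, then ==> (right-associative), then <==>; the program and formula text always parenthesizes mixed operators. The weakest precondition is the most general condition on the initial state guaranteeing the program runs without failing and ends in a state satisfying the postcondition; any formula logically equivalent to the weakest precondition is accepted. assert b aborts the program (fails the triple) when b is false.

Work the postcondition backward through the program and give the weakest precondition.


Working backward. After the program, !y must hold.
Before skip: !y
Before hit := (!hit) ==> hit: !y
Before seen := (!y) && hit: !y
Before assert seen: seen && (!y)
Answer: WP = seen && (!y)


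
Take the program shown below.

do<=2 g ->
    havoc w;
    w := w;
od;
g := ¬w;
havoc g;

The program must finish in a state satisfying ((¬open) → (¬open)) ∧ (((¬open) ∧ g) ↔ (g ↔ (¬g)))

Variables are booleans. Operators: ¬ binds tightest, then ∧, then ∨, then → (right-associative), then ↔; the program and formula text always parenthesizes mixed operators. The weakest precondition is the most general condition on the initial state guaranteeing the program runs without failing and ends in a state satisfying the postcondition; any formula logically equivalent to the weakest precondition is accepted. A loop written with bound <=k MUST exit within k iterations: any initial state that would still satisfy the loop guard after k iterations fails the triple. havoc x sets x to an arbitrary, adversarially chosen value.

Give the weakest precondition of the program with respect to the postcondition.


Working backward. After the program, the postcondition ((¬open) → (¬open)) ∧ (((¬open) ∧ g) ↔ (g ↔ (¬g))) must hold; in canonical form it is ((¬open) ∧ g) ↔ (g ↔ (¬g)).
Before havoc g: open
Before g := ¬w: open
Before the loop (bound <=2), unroll the exhaustion recursion (WP_0 = exit-now case; WP_j = one more guarded iteration, up to j = 2):
  WP_0: (¬g) ∧ open
  WP_1: (g → ((¬g) ∧ open)) ∧ ((¬g) → open)
  WP_2: (g → ((g → ((¬g) ∧ open)) ∧ ((¬g) → open))) ∧ ((¬g) → open)
So before the loop: (g → ((g → ((¬g) ∧ open)) ∧ ((¬g) → open))) ∧ ((¬g) → open)
Answer: WP = (g → ((g → ((¬g) ∧ open)) ∧ ((¬g) → open))) ∧ ((¬g) → open)


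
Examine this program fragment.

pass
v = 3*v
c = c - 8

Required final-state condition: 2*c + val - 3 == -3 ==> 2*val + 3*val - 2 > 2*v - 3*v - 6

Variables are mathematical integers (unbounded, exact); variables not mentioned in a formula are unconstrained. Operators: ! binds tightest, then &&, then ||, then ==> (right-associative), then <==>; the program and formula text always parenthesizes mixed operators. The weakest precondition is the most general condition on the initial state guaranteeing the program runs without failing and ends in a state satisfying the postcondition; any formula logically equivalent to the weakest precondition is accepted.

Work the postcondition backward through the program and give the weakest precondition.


Working backward. After the program, the postcondition 2*c + val - 3 == -3 ==> 2*val + 3*val - 2 > 2*v - 3*v - 6 must hold; in canonical form it is 2*c + val == 0 ==> v + 5*val > -4.
Before c := c - 8: 2*c + val == 16 ==> v + 5*val > -4
Before v := 3*v: 2*c + val == 16 ==> 3*v + 5*val > -4
Before skip: 2*c + val == 16 ==> 3*v + 5*val > -4
Answer: WP = 2*c + val == 16 ==> 3*v + 5*val > -4


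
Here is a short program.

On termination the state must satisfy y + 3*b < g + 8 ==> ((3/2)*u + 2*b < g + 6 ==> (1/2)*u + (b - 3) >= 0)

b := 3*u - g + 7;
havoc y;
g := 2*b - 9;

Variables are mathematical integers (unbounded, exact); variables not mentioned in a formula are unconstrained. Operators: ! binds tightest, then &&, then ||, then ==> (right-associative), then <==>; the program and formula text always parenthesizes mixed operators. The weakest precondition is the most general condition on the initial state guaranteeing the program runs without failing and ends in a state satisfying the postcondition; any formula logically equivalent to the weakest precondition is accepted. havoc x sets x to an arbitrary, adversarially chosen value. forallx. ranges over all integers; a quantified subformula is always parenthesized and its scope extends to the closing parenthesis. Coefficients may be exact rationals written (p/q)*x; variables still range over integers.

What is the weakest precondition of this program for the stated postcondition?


Working backward. After the program, the postcondition y + 3*b < g + 8 ==> ((3/2)*u + 2*b < g + 6 ==> (1/2)*u + (b - 3) >= 0) must hold; in canonical form it is 3*b + y < g + 8 ==> (2*b + (3/2)*u < g + 6 ==> b + (1/2)*u >= 3).
Before g := 2*b - 9: b + y < -1 ==> ((3/2)*u < -3 ==> b + (1/2)*u >= 3)
Before havoc y: forall y_1. (b + y_1 < -1 ==> ((3/2)*u < -3 ==> b + (1/2)*u >= 3))
Before b := 3*u - g + 7: forall y_1. (3*u + y_1 < g - 8 ==> ((3/2)*u < -3 ==> (7/2)*u >= g - 4))
Answer: WP = forall y_1. (3*u + y_1 < g - 8 ==> ((3/2)*u < -3 ==> (7/2)*u >= g - 4))


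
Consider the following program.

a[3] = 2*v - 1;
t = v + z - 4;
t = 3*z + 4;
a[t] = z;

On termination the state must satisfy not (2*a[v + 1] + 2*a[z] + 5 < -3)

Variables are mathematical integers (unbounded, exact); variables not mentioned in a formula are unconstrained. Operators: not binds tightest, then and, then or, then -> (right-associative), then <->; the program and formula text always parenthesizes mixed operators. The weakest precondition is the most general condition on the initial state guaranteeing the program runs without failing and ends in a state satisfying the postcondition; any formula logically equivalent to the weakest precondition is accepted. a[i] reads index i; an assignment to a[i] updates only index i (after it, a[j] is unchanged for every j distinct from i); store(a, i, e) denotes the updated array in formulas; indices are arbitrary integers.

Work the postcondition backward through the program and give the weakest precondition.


Working backward. After the program, the postcondition not (2*a[v + 1] + 2*a[z] + 5 < -3) must hold; in canonical form it is not (2*a[v + 1] + 2*a[z] < -8).
Before a[t] := z: not (2*store(a, t, z)[v + 1] + 2*store(a, t, z)[z] < -8)
Before t := 3*z + 4: not (2*store(a, 3*z + 4, z)[v + 1] + 2*store(a, 3*z + 4, z)[z] < -8)
Before t := v + z - 4: not (2*store(a, 3*z + 4, z)[v + 1] + 2*store(a, 3*z + 4, z)[z] < -8)
Before a[3] := 2*v - 1: not (2*store(store(a, 3, 2*v - 1), 3*z + 4, z)[v + 1] + 2*store(store(a, 3, 2*v - 1), 3*z + 4, z)[z] < -8)
Answer: WP = not (2*store(store(a, 3, 2*v - 1), 3*z + 4, z)[v + 1] + 2*store(store(a, 3, 2*v - 1), 3*z + 4, z)[z] < -8)
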